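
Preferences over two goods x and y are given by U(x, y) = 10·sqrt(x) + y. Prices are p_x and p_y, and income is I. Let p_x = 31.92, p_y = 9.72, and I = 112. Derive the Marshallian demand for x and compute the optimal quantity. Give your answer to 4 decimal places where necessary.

x* = 2.3182

Utility is quasi-linear in y; the FOC for x is 5/√x = p_x/p_y.
Solve: √x = 5·p_y/p_x, so x*(p_x,p_y) = (5·p_y/p_x)², and y* = (I − p_x·x*)/p_y.
Plugging in: x* = (5·9.72/31.92)² = 2.3182.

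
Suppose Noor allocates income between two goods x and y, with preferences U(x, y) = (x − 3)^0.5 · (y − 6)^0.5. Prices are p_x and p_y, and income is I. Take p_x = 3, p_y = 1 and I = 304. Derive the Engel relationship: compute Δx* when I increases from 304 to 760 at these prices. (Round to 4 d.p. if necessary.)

Let x' = x−3, y' = y−6. MRS = y'/x' = p_x/p_y.
Substituting into the budget: x* = 3 + 0.5·(I − 3·p_x − 6·p_y)/p_x, and y* = 6 + 0.5·(…)/p_y.
Discretionary income = 304 − 3·3 − 6·1 = 289; x* = 3 + 0.5·289/3 = 51.1667.
At I' = 760: x* = 127.1667. Change: 127.1667 − 51.1667 = 76.

Δx* = 76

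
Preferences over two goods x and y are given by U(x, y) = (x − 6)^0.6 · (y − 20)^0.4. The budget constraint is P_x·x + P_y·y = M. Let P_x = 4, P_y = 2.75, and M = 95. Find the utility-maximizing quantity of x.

After buying the subsistence bundle (6, 20), a share 0.6 of the remaining income goes to x: x* = 6 + 0.6·(M − 6P_x − 20P_y)/P_x.
Discretionary income = 95 − 6·4 − 20·2.75 = 16; x* = 6 + 0.6·16/4 = 8.4.

x* = 8.4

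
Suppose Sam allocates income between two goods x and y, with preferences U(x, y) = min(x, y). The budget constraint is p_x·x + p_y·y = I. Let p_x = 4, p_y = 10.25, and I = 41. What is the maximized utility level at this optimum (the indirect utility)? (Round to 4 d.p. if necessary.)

V = 2.8772

Leontief preferences: the optimum is at the kink where x/1 = y/1, i.e. y = x.
Budget: p_x·x + p_y·x = I, so (p_x + p_y)·x = I.
Demand: x*(p_x,p_y,I) = I/(p_x + p_y), y* = I/(p_x + p_y).
Here 4 + 10.25 = 14.25, giving x* = 2.8772 and y* = 2.8772.
Utility at the optimum: U(2.8772, 2.8772) = 2.8772.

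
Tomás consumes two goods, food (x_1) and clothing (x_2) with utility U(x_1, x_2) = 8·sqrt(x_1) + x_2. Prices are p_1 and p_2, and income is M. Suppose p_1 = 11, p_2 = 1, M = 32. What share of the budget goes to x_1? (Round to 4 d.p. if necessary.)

share on x_1 = 0.0455

MU_x_1 = 4/√x_1, MU_x_2 = 1. Tangency: 4/√x_1 = p_1/p_2.
Thus x_1* = (4·p_2/p_1)² — independent of M — with the rest of income spent on x_2.
Plugging in: x_1* = (4·1/11)² = 0.1322, x_2* = 30.5455.
Expenditure on x_1: 11·0.1322 = 1.4545; share = 0.0455.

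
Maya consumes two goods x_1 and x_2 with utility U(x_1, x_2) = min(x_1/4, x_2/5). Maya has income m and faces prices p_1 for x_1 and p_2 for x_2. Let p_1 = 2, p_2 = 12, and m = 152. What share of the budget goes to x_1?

Leontief preferences: the optimum is at the kink where x_1/4 = x_2/5, i.e. x_2 = (5/4)·x_1.
Budget: p_1·x_1 + p_2·(5/4)·x_1 = m, so (4·p_1 + 5·p_2)·x_1 = 4·m.
Demand: x_1*(p_1,p_2,m) = 4·m/(4·p_1 + 5·p_2), x_2* = 5·m/(4·p_1 + 5·p_2).
Here 4·2 + 5·12 = 68, giving x_1* = 8.9412 and x_2* = 11.1765.
Expenditure on x_1: 2·8.9412 = 17.8824; share = 0.1176.

share on x_1 = 0.1176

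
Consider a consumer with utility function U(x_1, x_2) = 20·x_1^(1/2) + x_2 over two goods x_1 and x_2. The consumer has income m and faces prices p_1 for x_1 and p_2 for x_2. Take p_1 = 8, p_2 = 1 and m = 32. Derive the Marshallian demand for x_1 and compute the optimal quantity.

x_1* = 1.5625

Set MRS = p_1/p_2: 10·x_1^(−1/2) = p_1/p_2.
Solve: √x_1 = 10·p_2/p_1, so x_1*(p_1,p_2) = (10·p_2/p_1)², and x_2* = (m − p_1·x_1*)/p_2.
Plugging in: x_1* = (10·1/8)² = 1.5625.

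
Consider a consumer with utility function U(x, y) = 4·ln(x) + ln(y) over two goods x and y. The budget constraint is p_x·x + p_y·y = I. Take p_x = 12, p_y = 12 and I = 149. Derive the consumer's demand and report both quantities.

x* = 9.9333, y* = 2.4833

Tangency: MRS = 4·y/x = p_x/p_y.
Rearranging, p_y·y = (1/4)·p_x·x. Substituting into the budget gives p_x·x·(1 + (1/4)) = I.
Demand: x*(p_x,p_y,I) = 0.8·I/p_x and y* = 0.2·I/p_y.
At p_x=12, p_y=12, I=149: x* = 0.8·149/12 = 9.9333, y* = 2.4833.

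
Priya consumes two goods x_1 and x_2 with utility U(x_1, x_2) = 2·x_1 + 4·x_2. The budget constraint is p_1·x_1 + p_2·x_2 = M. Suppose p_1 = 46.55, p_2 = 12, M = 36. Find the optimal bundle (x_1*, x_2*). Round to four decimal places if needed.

x_1* = 0, x_2* = 3

Linear utility — the consumer picks whichever good has higher MU/price: 2/46.55 = 0.043 vs 4/12 = 0.3333.
x_2 gives more utility per dollar, so spend all income on x_2: x_2* = M/p_2, x_1* = 0.
Numerically: x_1* = 0, x_2* = 3.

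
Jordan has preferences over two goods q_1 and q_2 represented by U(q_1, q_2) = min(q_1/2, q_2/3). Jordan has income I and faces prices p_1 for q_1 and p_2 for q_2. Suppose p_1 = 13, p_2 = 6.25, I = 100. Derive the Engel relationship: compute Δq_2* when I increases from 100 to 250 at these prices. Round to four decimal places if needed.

Leontief preferences: the optimum is at the kink where q_1/2 = q_2/3, i.e. q_2 = (3/2)·q_1.
Budget: p_1·q_1 + p_2·(3/2)·q_1 = I, so (2·p_1 + 3·p_2)·q_1 = 2·I.
Demand: q_1*(p_1,p_2,I) = 2·I/(2·p_1 + 3·p_2), q_2* = 3·I/(2·p_1 + 3·p_2).
Here 2·13 + 3·6.25 = 44.75, giving q_2* = 6.7039.
At I' = 250: q_2* = 16.7598. Change: 16.7598 − 6.7039 = 10.0559.

Δq_2* = 10.0559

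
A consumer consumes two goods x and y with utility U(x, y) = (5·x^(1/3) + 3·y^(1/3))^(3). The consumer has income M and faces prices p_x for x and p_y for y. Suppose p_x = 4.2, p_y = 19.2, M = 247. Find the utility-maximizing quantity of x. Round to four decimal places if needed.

MU_x ∝ 5·x^(-2/3), MU_y ∝ 3·y^(-2/3), so MRS = (5/3)·(y/x)^(2/3) = p_x/p_y.
Solve for the ratio: y/x = [(3/5)·p_x/p_y]^(1.5).
With the ratio pinned down, the budget gives x* = M/(p_x + p_y·(y/x)) and y* = (y/x)·x*.
Numerically y/x = 0.04755, so x* = 247/(4.2 + 19.2·0.04755) = 48.3086.

x* = 48.3086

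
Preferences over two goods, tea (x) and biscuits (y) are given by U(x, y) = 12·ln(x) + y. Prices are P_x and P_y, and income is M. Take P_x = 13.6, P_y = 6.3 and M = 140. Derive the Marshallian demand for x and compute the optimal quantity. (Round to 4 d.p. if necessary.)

Set MRS = P_x/P_y: (12/x)/1 = P_x/P_y.
So x*(P_x,P_y) = 12·P_y/P_x, independent of income; and y* = (M − 12·P_y)/P_y.
At the given prices: x* = 12·6.3/13.6 = 5.5588.

x* = 5.5588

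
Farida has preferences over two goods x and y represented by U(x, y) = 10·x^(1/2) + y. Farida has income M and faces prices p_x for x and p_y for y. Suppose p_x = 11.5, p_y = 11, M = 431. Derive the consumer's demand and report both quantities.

x* = 22.8733, y* = 15.2688

MU_x = 5/√x, MU_y = 1. Tangency: 5/√x = p_x/p_y.
Solve: √x = 5·p_y/p_x, so x*(p_x,p_y) = (5·p_y/p_x)², and y* = (M − p_x·x*)/p_y.
Plugging in: x* = (5·11/11.5)² = 22.8733, y* = 15.2688.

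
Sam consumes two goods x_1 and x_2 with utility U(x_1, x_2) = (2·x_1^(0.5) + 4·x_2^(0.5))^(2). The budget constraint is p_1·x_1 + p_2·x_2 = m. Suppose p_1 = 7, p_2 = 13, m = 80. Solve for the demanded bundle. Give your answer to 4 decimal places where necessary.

MU_x_1 ∝ 2·x_1^(-0.5), MU_x_2 ∝ 4·x_2^(-0.5), so MRS = (1/2)·(x_2/x_1)^(0.5) = p_1/p_2.
Hence x_2/x_1 = (2·p_1/p_2)^(1/(0.5)), i.e. raised to the 2 power.
With the ratio pinned down, the budget gives x_1* = m/(p_1 + p_2·(x_2/x_1)) and x_2* = (x_2/x_1)·x_1*.
Numerically x_2/x_1 = 1.159763, so x_1* = 80/(7 + 13·1.159763) = 3.6237 and x_2* = 1.159763·3.6237 = 4.2026.

x_1* = 3.6237, x_2* = 4.2026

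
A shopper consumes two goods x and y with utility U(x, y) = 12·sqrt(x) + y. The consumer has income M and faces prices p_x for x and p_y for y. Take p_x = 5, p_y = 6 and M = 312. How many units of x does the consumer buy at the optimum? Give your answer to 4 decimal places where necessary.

x* = 51.84

Plugging in: x* = (6·6/5)² = 51.84.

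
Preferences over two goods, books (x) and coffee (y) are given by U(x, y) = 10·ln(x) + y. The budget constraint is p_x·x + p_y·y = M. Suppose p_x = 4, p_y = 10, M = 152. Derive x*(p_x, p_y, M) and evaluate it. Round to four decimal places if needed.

x* = 25

Set MRS = p_x/p_y: (10/x)/1 = p_x/p_y.
So x*(p_x,p_y) = 10·p_y/p_x, independent of income; and y* = (M − 10·p_y)/p_y.
At the given prices: x* = 10·10/4 = 25.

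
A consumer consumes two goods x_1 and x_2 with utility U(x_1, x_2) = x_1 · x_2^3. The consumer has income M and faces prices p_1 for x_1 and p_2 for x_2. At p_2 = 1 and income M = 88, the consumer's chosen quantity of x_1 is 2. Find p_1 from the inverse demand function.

MU_x_1/MU_x_2 = (x_2)/(3·x_1); tangency sets this equal to p_1/p_2.
Rearranging, p_2·x_2 = 3·p_1·x_1. Substituting into the budget gives p_1·x_1·(1 + 3) = M.
Demand: x_1*(p_1,p_2,M) = 0.25·M/p_1 and x_2* = 0.75·M/p_2.
Set x_1* = 2 in the demand function and solve for p_1: p_1 = 11.

p_1 = 11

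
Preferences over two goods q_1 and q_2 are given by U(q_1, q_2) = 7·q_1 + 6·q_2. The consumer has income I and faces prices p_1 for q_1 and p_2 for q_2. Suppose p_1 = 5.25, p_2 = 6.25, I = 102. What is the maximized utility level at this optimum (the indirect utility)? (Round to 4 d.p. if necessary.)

V = 136

Linear utility — the consumer picks whichever good has higher MU/price: 7/5.25 = 1.3333 vs 6/6.25 = 0.96.
q_1 gives more utility per dollar, so spend all income on q_1: q_1* = I/p_1, q_2* = 0.
Numerically: q_1* = 19.4286, q_2* = 0.
Utility at the optimum: U(19.4286, 0) = 136.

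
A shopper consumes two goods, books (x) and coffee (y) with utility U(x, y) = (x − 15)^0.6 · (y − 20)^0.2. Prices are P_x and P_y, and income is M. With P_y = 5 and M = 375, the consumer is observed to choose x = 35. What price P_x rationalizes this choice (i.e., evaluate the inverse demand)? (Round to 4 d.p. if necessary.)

P_x = 6.6

This is Cobb-Douglas in (x−15, y−20): tangency gives 0.6·P_y·(y−20) = 0.2·P_x·(x−15).
Substituting into the budget: x* = 15 + 0.75·(M − 15·P_x − 20·P_y)/P_x, and y* = 20 + 0.25·(…)/P_y.
Set x* = 35 in the demand function and solve for P_x: P_x = 6.6.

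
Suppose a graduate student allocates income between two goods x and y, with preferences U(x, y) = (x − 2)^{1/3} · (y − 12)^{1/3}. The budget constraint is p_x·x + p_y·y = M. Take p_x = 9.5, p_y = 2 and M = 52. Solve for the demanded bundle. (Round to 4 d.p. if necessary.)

Let x' = x−2, y' = y−12. MRS = y'/x' = p_x/p_y.
Substituting into the budget: x* = 2 + 0.5·(M − 2·p_x − 12·p_y)/p_x, and y* = 12 + 0.5·(…)/p_y.
Discretionary income = 52 − 2·9.5 − 12·2 = 9; x* = 2 + 0.5·9/9.5 = 2.4737; y* = 12 + 0.5·9/2 = 14.25.

x* = 2.4737, y* = 14.25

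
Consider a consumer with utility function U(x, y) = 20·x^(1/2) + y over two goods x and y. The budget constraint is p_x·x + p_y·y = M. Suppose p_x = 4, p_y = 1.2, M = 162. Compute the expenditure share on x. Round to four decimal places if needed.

Plugging in: x* = (10·1.2/4)² = 9, y* = 105.
Expenditure on x: 4·9 = 36; share = 0.2222.

share on x = 0.2222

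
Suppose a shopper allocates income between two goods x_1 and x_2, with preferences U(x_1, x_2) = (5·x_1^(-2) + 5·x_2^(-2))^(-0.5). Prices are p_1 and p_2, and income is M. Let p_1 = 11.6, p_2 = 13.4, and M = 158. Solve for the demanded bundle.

x_1* = 6.4831, x_2* = 6.1788

From the CES first-order condition, (x_2/x_1)^(3) = p_1/p_2.
Hence x_2/x_1 = (p_1/p_2)^(1/(3)), i.e. raised to the 1/3 power.
With the ratio pinned down, the budget gives x_1* = M/(p_1 + p_2·(x_2/x_1)) and x_2* = (x_2/x_1)·x_1*.
Numerically x_2/x_1 = 0.953054, so x_1* = 158/(11.6 + 13.4·0.953054) = 6.4831 and x_2* = 0.953054·6.4831 = 6.1788.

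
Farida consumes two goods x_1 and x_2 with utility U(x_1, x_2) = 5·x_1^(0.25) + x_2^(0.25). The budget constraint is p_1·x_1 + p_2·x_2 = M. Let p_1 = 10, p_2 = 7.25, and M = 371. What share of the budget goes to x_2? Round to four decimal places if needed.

MRS = MU_x_1/MU_x_2 = 5·(x_2/x_1)^(0.75). Set equal to p_1/p_2.
Solve for the ratio: x_2/x_1 = [(1/5)·p_1/p_2]^(4/3).
With the ratio pinned down, the budget gives x_1* = M/(p_1 + p_2·(x_2/x_1)) and x_2* = (x_2/x_1)·x_1*.
Numerically x_2/x_1 = 0.179579, so x_1* = 371/(10 + 7.25·0.179579) = 32.8262 and x_2* = 0.179579·32.8262 = 5.8949.
Expenditure on x_2: 7.25·5.8949 = 42.738; share = 0.1152.

share on x_2 = 0.1152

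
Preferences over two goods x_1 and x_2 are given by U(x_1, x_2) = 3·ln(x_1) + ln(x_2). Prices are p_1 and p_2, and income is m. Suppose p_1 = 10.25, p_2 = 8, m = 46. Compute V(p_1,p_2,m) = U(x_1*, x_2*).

V = 4.004

At p_1=10.25, p_2=8, m=46: x_1* = 0.75·46/10.25 = 3.3659, x_2* = 1.4375.
Utility at the optimum: U(3.3659, 1.4375) = 4.004.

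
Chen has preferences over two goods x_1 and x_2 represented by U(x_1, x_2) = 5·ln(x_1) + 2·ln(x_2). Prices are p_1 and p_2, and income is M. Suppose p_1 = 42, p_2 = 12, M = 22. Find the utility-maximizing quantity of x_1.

Demand: x_1*(p_1,p_2,M) = 5/7·M/p_1 and x_2* = 2/7·M/p_2.
At p_1=42, p_2=12, M=22: x_1* = 5/7·22/42 = 0.3741.

x_1* = 0.3741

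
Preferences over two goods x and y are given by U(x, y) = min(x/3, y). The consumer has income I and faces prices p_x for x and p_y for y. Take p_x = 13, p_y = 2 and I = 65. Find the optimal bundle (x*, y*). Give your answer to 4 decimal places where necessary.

x* = 4.7561, y* = 1.5854

Leontief preferences: the optimum is at the kink where x/3 = y/1, i.e. y = (1/3)·x.
Budget: p_x·x + p_y·(1/3)·x = I, so (3·p_x + p_y)·x = 3·I.
Demand: x*(p_x,p_y,I) = 3·I/(3·p_x + p_y), y* = I/(3·p_x + p_y).
Here 3·13 + 2 = 41, giving x* = 4.7561 and y* = 1.5854.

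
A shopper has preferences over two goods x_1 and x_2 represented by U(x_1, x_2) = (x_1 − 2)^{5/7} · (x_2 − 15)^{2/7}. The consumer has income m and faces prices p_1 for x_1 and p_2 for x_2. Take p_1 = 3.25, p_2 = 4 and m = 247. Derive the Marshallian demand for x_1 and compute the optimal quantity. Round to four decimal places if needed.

x_1* = 41.6703

After buying the subsistence bundle (2, 15), a share 5/7 of the remaining income goes to x_1: x_1* = 2 + 5/7·(m − 2p_1 − 15p_2)/p_1.
Discretionary income = 247 − 2·3.25 − 15·4 = 180.5; x_1* = 2 + 5/7·180.5/3.25 = 41.6703.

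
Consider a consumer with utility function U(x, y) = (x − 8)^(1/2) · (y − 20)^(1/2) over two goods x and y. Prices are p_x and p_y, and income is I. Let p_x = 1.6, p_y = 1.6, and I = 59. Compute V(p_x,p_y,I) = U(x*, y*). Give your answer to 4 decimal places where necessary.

After buying the subsistence bundle (8, 20), a share 0.5 of the remaining income goes to x: x* = 8 + 0.5·(I − 8p_x − 20p_y)/p_x.
Discretionary income = 59 − 8·1.6 − 20·1.6 = 14.2; x* = 8 + 0.5·14.2/1.6 = 12.4375; y* = 20 + 0.5·14.2/1.6 = 24.4375.
Utility at the optimum: U(12.4375, 24.4375) = 4.4375.

V = 4.4375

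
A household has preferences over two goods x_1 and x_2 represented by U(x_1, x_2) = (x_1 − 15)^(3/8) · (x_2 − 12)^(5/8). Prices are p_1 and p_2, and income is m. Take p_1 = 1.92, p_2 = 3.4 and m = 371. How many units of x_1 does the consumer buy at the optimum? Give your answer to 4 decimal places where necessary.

x_1* = 73.8672

MRS = (3/5)·(x_2−12)/(x_1−15). Tangency with p_1/p_2 gives x_2−12 = (5/3)·(p_1/p_2)·(x_1−15).
Substituting into the budget: x_1* = 15 + 0.375·(m − 15·p_1 − 12·p_2)/p_1, and x_2* = 12 + 0.625·(…)/p_2.
Discretionary income = 371 − 15·1.92 − 12·3.4 = 301.4; x_1* = 15 + 0.375·301.4/1.92 = 73.8672.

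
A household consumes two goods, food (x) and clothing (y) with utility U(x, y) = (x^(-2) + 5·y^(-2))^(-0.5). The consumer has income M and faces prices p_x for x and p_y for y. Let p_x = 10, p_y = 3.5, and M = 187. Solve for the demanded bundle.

From the CES first-order condition, (1/5)·(y/x)^(3) = p_x/p_y.
Solve for the ratio: y/x = [5·p_x/p_y]^(1/3).
With the ratio pinned down, the budget gives x* = M/(p_x + p_y·(y/x)) and y* = (y/x)·x*.
Numerically y/x = 2.426428, so x* = 187/(10 + 3.5·2.426428) = 10.1122 and y* = 2.426428·10.1122 = 24.5365.

x* = 10.1122, y* = 24.5365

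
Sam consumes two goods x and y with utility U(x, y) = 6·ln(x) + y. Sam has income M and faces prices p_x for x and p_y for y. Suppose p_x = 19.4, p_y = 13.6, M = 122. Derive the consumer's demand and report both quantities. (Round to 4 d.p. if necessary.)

x* = 4.2062, y* = 2.9706

Set MRS = p_x/p_y: (6/x)/1 = p_x/p_y.
So x*(p_x,p_y) = 6·p_y/p_x, independent of income; and y* = (M − 6·p_y)/p_y.
At the given prices: x* = 6·13.6/19.4 = 4.2062, and y* = 2.9706.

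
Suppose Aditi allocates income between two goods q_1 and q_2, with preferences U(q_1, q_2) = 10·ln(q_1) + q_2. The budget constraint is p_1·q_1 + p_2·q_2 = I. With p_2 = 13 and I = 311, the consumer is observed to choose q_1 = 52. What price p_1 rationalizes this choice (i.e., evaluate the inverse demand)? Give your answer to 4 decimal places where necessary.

p_1 = 2.5

Set MRS = p_1/p_2: (10/q_1)/1 = p_1/p_2.
So q_1*(p_1,p_2) = 10·p_2/p_1, independent of income; and q_2* = (I − 10·p_2)/p_2.
Set q_1* = 52 in the demand function and solve for p_1: p_1 = 2.5.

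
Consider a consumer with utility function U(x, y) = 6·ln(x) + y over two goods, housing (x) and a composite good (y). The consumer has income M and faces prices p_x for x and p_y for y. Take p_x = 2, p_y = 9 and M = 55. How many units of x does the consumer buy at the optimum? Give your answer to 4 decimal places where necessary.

x* = 27

MU_x = 6/x, MU_y = 1. Tangency: 6/x = p_x/p_y.
So x*(p_x,p_y) = 6·p_y/p_x, independent of income; and y* = (M − 6·p_y)/p_y.
At the given prices: x* = 6·9/2 = 27.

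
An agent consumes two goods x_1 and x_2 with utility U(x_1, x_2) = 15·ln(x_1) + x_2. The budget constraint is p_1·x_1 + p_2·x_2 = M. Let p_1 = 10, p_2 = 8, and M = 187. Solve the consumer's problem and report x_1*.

x_1* = 12

MU_x_1 = 15/x_1, MU_x_2 = 1. Tangency: 15/x_1 = p_1/p_2.
So x_1*(p_1,p_2) = 15·p_2/p_1, independent of income; and x_2* = (M − 15·p_2)/p_2.
At the given prices: x_1* = 15·8/10 = 12.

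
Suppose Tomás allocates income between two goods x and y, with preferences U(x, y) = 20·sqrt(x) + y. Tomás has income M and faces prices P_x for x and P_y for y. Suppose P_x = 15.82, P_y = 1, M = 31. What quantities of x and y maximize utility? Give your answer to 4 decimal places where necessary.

x* = 0.3996, y* = 24.6789

Utility is quasi-linear in y; the FOC for x is 10/√x = P_x/P_y.
Solve: √x = 10·P_y/P_x, so x*(P_x,P_y) = (10·P_y/P_x)², and y* = (M − P_x·x*)/P_y.
Plugging in: x* = (10·1/15.82)² = 0.3996, y* = 24.6789.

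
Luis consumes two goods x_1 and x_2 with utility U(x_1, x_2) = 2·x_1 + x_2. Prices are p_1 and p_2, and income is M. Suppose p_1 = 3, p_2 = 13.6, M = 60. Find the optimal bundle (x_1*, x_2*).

Linear utility — the consumer picks whichever good has higher MU/price: 2/3 = 0.6667 vs 1/13.6 = 0.0735.
x_1 gives more utility per dollar, so spend all income on x_1: x_1* = M/p_1, x_2* = 0.
Numerically: x_1* = 20, x_2* = 0.

x_1* = 20, x_2* = 0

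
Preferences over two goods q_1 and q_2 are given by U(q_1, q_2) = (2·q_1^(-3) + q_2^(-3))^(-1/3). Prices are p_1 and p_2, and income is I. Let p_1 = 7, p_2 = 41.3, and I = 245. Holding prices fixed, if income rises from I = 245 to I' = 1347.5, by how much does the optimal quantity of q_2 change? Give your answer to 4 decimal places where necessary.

Δq_2* = 20.3137

MRS = MU_q_1/MU_q_2 = 2·(q_2/q_1)^(4). Set equal to p_1/p_2.
Hence q_2/q_1 = ((1/2)·p_1/p_2)^(1/(4)), i.e. raised to the 0.25 power.
Substitute q_2 = (q_2/q_1)·q_1 into the budget: q_1* = I/(p_1 + p_2·(q_2/q_1)).
Numerically q_2/q_1 = 0.539547, so q_1* = 245/(7 + 41.3·0.539547) = 8.3665 and q_2* = 0.539547·8.3665 = 4.5141.
At I' = 1347.5: q_2* = 24.8278. Change: 24.8278 − 4.5141 = 20.3137.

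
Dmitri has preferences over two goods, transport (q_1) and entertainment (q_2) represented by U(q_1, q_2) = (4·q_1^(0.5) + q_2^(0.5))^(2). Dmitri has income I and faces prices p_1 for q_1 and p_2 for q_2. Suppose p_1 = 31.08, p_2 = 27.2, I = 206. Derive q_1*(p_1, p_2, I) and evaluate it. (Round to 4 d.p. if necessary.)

q_1* = 6.1863

MU_q_1 ∝ 4·q_1^(-0.5), MU_q_2 ∝ q_2^(-0.5), so MRS = 4·(q_2/q_1)^(0.5) = p_1/p_2.
Hence q_2/q_1 = ((1/4)·p_1/p_2)^(1/(0.5)), i.e. raised to the 2 power.
Substitute q_2 = (q_2/q_1)·q_1 into the budget: q_1* = I/(p_1 + p_2·(q_2/q_1)).
Numerically q_2/q_1 = 0.081603, so q_1* = 206/(31.08 + 27.2·0.081603) = 6.1863.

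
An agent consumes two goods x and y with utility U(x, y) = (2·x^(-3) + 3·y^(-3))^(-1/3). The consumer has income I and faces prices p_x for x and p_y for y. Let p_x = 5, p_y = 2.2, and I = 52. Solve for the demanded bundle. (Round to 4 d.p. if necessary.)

From the CES first-order condition, (2/3)·(y/x)^(4) = p_x/p_y.
Hence y/x = ((3/2)·p_x/p_y)^(1/(4)), i.e. raised to the 0.25 power.
Substitute y = (y/x)·x into the budget: x* = I/(p_x + p_y·(y/x)).
Numerically y/x = 1.358813, so x* = 52/(5 + 2.2·1.358813) = 6.5086 and y* = 1.358813·6.5086 = 8.844.

x* = 6.5086, y* = 8.844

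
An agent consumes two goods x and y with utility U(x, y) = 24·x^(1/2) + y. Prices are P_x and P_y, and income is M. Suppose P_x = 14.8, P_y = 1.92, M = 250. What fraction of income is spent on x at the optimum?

Utility is quasi-linear in y; the FOC for x is 12/√x = P_x/P_y.
Thus x* = (12·P_y/P_x)² — independent of M — with the rest of income spent on y.
Plugging in: x* = (12·1.92/14.8)² = 2.4235, y* = 111.5273.
Expenditure on x: 14.8·2.4235 = 35.8677; share = 0.1435.

share on x = 0.1435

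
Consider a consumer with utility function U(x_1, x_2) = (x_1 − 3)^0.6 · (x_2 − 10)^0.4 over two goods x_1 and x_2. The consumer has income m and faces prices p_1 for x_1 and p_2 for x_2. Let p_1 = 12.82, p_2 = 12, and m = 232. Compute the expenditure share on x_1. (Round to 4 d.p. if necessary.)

Let x_1' = x_1−3, x_2' = x_2−10. MRS = (3/2)·x_2'/x_1' = p_1/p_2.
Substituting into the budget: x_1* = 3 + 0.6·(m − 3·p_1 − 10·p_2)/p_1, and x_2* = 10 + 0.4·(…)/p_2.
Discretionary income = 232 − 3·12.82 − 10·12 = 73.54; x_1* = 3 + 0.6·73.54/12.82 = 6.4418; x_2* = 10 + 0.4·73.54/12 = 12.4513.
Expenditure on x_1: 12.82·6.4418 = 82.584; share = 0.356.

share on x_1 = 0.356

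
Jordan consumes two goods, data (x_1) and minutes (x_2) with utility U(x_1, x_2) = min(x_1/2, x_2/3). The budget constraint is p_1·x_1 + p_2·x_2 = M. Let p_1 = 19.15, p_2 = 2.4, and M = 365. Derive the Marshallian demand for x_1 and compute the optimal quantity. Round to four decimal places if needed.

x_1* = 16.044

Demand: x_1*(p_1,p_2,M) = 2·M/(2·p_1 + 3·p_2), x_2* = 3·M/(2·p_1 + 3·p_2).
Here 2·19.15 + 3·2.4 = 45.5, giving x_1* = 16.044.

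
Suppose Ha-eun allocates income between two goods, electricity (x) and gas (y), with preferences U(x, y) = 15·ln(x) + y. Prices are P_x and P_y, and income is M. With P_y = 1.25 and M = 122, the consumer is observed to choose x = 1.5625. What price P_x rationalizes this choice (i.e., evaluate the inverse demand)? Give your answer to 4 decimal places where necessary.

MU_x = 15/x, MU_y = 1. Tangency: 15/x = P_x/P_y.
So x*(P_x,P_y) = 15·P_y/P_x, independent of income; and y* = (M − 15·P_y)/P_y.
Set x* = 1.5625 in the demand function and solve for P_x: P_x = 12.

P_x = 12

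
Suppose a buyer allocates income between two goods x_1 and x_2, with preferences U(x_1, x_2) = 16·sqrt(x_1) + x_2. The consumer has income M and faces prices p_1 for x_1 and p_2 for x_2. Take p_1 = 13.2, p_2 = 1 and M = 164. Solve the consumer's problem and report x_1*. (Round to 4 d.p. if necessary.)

MU_x_1 = 8/√x_1, MU_x_2 = 1. Tangency: 8/√x_1 = p_1/p_2.
Solve: √x_1 = 8·p_2/p_1, so x_1*(p_1,p_2) = (8·p_2/p_1)², and x_2* = (M − p_1·x_1*)/p_2.
Plugging in: x_1* = (8·1/13.2)² = 0.3673.

x_1* = 0.3673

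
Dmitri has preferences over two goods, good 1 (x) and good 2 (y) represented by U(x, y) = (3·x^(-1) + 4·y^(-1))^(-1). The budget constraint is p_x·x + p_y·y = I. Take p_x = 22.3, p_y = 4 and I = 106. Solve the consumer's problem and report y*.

y* = 8.7033

From the CES first-order condition, (3/4)·(y/x)^(2) = p_x/p_y.
Solve for the ratio: y/x = [(4/3)·p_x/p_y]^(0.5).
Substitute y = (y/x)·x into the budget: x* = I/(p_x + p_y·(y/x)).
Numerically y/x = 2.726414, so x* = 106/(22.3 + 4·2.726414) = 3.1922 and y* = 2.726414·3.1922 = 8.7033.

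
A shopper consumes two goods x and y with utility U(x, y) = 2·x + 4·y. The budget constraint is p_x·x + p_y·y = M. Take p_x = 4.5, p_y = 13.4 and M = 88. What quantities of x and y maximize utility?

x* = 19.5556, y* = 0

Linear utility — the consumer picks whichever good has higher MU/price: 2/4.5 = 0.4444 vs 4/13.4 = 0.2985.
x gives more utility per dollar, so spend all income on x: x* = M/p_x, y* = 0.
Numerically: x* = 19.5556, y* = 0.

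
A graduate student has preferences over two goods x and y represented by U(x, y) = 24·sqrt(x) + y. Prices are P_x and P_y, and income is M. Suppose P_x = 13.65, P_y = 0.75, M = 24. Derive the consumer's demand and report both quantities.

Set MRS = P_x/P_y: 12·x^(−1/2) = P_x/P_y.
Thus x* = (12·P_y/P_x)² — independent of M — with the rest of income spent on y.
Plugging in: x* = (12·0.75/13.65)² = 0.4347, y* = 24.0879.

x* = 0.4347, y* = 24.0879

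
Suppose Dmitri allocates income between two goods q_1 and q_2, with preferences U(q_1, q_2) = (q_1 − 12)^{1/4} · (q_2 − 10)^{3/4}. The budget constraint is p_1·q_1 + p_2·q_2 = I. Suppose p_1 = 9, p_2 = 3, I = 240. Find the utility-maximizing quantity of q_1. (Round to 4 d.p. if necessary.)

q_1* = 14.8333

MRS = (1/3)·(q_2−10)/(q_1−12). Tangency with p_1/p_2 gives q_2−10 = 3·(p_1/p_2)·(q_1−12).
After buying the subsistence bundle (12, 10), a share 0.25 of the remaining income goes to q_1: q_1* = 12 + 0.25·(I − 12p_1 − 10p_2)/p_1.
Discretionary income = 240 − 12·9 − 10·3 = 102; q_1* = 12 + 0.25·102/9 = 14.8333.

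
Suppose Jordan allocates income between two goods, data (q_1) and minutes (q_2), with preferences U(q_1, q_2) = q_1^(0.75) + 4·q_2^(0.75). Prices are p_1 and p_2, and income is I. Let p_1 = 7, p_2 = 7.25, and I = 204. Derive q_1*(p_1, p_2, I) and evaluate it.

q_1* = 0.1259

From the CES first-order condition, (1/4)·(q_2/q_1)^(0.25) = p_1/p_2.
Solve for the ratio: q_2/q_1 = [4·p_1/p_2]^(4).
Substitute q_2 = (q_2/q_1)·q_1 into the budget: q_1* = I/(p_1 + p_2·(q_2/q_1)).
Numerically q_2/q_1 = 222.474428, so q_1* = 204/(7 + 7.25·222.474428) = 0.1259.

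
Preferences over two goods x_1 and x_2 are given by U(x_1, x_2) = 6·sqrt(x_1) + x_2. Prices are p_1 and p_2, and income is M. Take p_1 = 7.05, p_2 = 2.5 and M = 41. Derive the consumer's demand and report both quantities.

x_1* = 1.1317, x_2* = 13.2085

Set MRS = p_1/p_2: 3·x_1^(−1/2) = p_1/p_2.
Thus x_1* = (3·p_2/p_1)² — independent of M — with the rest of income spent on x_2.
Plugging in: x_1* = (3·2.5/7.05)² = 1.1317, x_2* = 13.2085.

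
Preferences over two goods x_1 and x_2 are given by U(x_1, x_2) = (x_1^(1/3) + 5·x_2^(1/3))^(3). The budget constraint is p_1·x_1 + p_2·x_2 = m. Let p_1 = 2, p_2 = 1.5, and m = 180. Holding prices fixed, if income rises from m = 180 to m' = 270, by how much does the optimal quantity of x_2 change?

MU_x_1 ∝ x_1^(-2/3), MU_x_2 ∝ 5·x_2^(-2/3), so MRS = (1/5)·(x_2/x_1)^(2/3) = p_1/p_2.
Hence x_2/x_1 = (5·p_1/p_2)^(1/(2/3)), i.e. raised to the 1.5 power.
Substitute x_2 = (x_2/x_1)·x_1 into the budget: x_1* = m/(p_1 + p_2·(x_2/x_1)).
Numerically x_2/x_1 = 17.213259, so x_1* = 180/(2 + 1.5·17.213259) = 6.4702 and x_2* = 17.213259·6.4702 = 111.3731.
At m' = 270: x_2* = 167.0596. Change: 167.0596 − 111.3731 = 55.6865.

Δx_2* = 55.6865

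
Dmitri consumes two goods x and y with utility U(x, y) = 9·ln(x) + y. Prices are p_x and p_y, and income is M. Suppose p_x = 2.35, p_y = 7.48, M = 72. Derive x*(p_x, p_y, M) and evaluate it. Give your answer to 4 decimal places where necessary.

x* = 28.6468

MU_x = 9/x, MU_y = 1. Tangency: 9/x = p_x/p_y.
So x*(p_x,p_y) = 9·p_y/p_x, independent of income; and y* = (M − 9·p_y)/p_y.
At the given prices: x* = 9·7.48/2.35 = 28.6468.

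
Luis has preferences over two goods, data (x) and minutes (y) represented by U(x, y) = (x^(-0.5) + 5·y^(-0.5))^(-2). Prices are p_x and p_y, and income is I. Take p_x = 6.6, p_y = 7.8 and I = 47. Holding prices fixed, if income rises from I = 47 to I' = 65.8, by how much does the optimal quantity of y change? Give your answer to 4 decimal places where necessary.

From the CES first-order condition, (1/5)·(y/x)^(1.5) = p_x/p_y.
Solve for the ratio: y/x = [5·p_x/p_y]^(2/3).
Substitute y = (y/x)·x into the budget: x* = I/(p_x + p_y·(y/x)).
Numerically y/x = 2.61585, so x* = 47/(6.6 + 7.8·2.61585) = 1.7405 and y* = 2.61585·1.7405 = 4.5529.
At I' = 65.8: y* = 6.3741. Change: 6.3741 − 4.5529 = 1.8212.

Δy* = 1.8212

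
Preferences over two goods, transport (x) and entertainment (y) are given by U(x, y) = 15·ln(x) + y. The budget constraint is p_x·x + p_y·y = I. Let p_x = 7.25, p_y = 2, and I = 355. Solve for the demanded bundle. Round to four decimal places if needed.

MU_x = 15/x, MU_y = 1. Tangency: 15/x = p_x/p_y.
So x*(p_x,p_y) = 15·p_y/p_x, independent of income; and y* = (I − 15·p_y)/p_y.
At the given prices: x* = 15·2/7.25 = 4.1379, and y* = 162.5.

x* = 4.1379, y* = 162.5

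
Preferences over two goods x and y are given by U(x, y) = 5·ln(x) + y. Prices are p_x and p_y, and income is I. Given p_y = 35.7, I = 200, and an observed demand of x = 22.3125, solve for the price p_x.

p_x = 8

Set MRS = p_x/p_y: (5/x)/1 = p_x/p_y.
So x*(p_x,p_y) = 5·p_y/p_x, independent of income; and y* = (I − 5·p_y)/p_y.
Set x* = 22.3125 in the demand function and solve for p_x: p_x = 8.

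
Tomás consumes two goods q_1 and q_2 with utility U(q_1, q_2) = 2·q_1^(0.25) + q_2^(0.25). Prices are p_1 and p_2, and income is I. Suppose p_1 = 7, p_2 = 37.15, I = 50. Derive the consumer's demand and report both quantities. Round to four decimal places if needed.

MRS = MU_q_1/MU_q_2 = 2·(q_2/q_1)^(0.75). Set equal to p_1/p_2.
Solve for the ratio: q_2/q_1 = [(1/2)·p_1/p_2]^(4/3).
With the ratio pinned down, the budget gives q_1* = I/(p_1 + p_2·(q_2/q_1)) and q_2* = (q_2/q_1)·q_1*.
Numerically q_2/q_1 = 0.042869, so q_1* = 50/(7 + 37.15·0.042869) = 5.819 and q_2* = 0.042869·5.819 = 0.2495.

q_1* = 5.819, q_2* = 0.2495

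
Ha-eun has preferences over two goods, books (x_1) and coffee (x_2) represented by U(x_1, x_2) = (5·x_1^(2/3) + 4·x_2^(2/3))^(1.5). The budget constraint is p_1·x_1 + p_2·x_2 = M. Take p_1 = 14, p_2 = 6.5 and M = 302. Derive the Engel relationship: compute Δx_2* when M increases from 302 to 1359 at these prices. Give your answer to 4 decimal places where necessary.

Δx_2* = 114.4358

MRS = MU_x_1/MU_x_2 = (5/4)·(x_2/x_1)^(1/3). Set equal to p_1/p_2.
Solve for the ratio: x_2/x_1 = [(4/5)·p_1/p_2]^(3).
Substitute x_2 = (x_2/x_1)·x_1 into the budget: x_1* = M/(p_1 + p_2·(x_2/x_1)).
Numerically x_2/x_1 = 5.115805, so x_1* = 302/(14 + 6.5·5.115805) = 6.3912 and x_2* = 5.115805·6.3912 = 32.696.
At M' = 1359: x_2* = 147.1318. Change: 147.1318 − 32.696 = 114.4358.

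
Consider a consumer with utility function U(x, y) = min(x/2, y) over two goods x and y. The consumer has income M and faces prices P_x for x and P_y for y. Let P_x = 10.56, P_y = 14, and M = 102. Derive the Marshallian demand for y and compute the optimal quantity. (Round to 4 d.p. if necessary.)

Demand: x*(P_x,P_y,M) = 2·M/(2·P_x + P_y), y* = M/(2·P_x + P_y).
Here 2·10.56 + 14 = 35.12, giving y* = 2.9043.

y* = 2.9043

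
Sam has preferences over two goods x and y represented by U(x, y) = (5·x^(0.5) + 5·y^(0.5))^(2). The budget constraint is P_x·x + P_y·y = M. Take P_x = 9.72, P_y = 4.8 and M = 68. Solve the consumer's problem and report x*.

x* = 2.3127

MU_x ∝ 5·x^(-0.5), MU_y ∝ 5·y^(-0.5), so MRS = (y/x)^(0.5) = P_x/P_y.
Hence y/x = (P_x/P_y)^(1/(0.5)), i.e. raised to the 2 power.
Substitute y = (y/x)·x into the budget: x* = M/(P_x + P_y·(y/x)).
Numerically y/x = 4.100625, so x* = 68/(9.72 + 4.8·4.100625) = 2.3127.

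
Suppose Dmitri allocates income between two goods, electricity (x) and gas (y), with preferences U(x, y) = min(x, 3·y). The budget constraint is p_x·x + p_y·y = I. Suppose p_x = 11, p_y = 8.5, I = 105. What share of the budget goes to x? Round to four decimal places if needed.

With perfect complements, no substitution: consume in ratio x:y = 3:1.
Budget: p_x·x + p_y·(1/3)·x = I, so (3·p_x + p_y)·x = 3·I.
Demand: x*(p_x,p_y,I) = 3·I/(3·p_x + p_y), y* = I/(3·p_x + p_y).
Here 3·11 + 8.5 = 41.5, giving x* = 7.5904 and y* = 2.5301.
Expenditure on x: 11·7.5904 = 83.494; share = 0.7952.

share on x = 0.7952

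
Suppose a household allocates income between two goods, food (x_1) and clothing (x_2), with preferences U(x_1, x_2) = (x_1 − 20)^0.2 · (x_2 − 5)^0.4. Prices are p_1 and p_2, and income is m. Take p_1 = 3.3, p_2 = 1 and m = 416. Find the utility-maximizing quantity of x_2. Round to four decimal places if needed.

Let x_1' = x_1−20, x_2' = x_2−5. MRS = (1/2)·x_2'/x_1' = p_1/p_2.
Substituting into the budget: x_1* = 20 + 1/3·(m − 20·p_1 − 5·p_2)/p_1, and x_2* = 5 + 2/3·(…)/p_2.
Discretionary income = 416 − 20·3.3 − 5·1 = 345; x_2* = 5 + 2/3·345/1 = 235.

x_2* = 235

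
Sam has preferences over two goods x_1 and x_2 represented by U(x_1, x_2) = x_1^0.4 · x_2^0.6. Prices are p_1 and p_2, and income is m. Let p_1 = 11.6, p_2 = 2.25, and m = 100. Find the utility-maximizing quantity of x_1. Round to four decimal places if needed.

x_1* = 3.4483

The MRS is (2/3)·x_2/x_1. Set MRS = p_1/p_2.
Rearranging, p_2·x_2 = (3/2)·p_1·x_1. Substituting into the budget gives p_1·x_1·(1 + (3/2)) = m.
Demand: x_1*(p_1,p_2,m) = 0.4·m/p_1 and x_2* = 0.6·m/p_2.
At p_1=11.6, p_2=2.25, m=100: x_1* = 0.4·100/11.6 = 3.4483.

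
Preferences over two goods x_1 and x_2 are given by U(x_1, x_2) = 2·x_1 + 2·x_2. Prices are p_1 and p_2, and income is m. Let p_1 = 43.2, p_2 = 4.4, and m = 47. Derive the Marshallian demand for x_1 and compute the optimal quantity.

x_1* = 0

x_2 gives more utility per dollar, so spend all income on x_2: x_2* = m/p_2, x_1* = 0.
Numerically: x_1* = 0, x_2* = 10.6818.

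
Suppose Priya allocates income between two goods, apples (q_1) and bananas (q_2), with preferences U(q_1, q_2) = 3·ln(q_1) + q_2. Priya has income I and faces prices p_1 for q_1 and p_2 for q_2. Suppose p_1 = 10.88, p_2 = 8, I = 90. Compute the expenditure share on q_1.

MU_q_1 = 3/q_1, MU_q_2 = 1. Tangency: 3/q_1 = p_1/p_2.
So q_1*(p_1,p_2) = 3·p_2/p_1, independent of income; and q_2* = (I − 3·p_2)/p_2.
At the given prices: q_1* = 3·8/10.88 = 2.2059, and q_2* = 8.25.
Expenditure on q_1: 10.88·2.2059 = 24; share = 0.2667.

share on q_1 = 0.2667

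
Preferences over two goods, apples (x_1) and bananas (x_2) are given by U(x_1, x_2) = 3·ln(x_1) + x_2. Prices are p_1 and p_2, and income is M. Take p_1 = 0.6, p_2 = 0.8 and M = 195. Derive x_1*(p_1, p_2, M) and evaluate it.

Set MRS = p_1/p_2: (3/x_1)/1 = p_1/p_2.
So x_1*(p_1,p_2) = 3·p_2/p_1, independent of income; and x_2* = (M − 3·p_2)/p_2.
At the given prices: x_1* = 3·0.8/0.6 = 4.

x_1* = 4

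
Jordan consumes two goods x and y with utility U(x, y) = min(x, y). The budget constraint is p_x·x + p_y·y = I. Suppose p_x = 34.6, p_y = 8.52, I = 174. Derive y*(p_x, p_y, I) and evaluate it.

y* = 4.0353

Leontief preferences: the optimum is at the kink where x/1 = y/1, i.e. y = x.
Budget: p_x·x + p_y·x = I, so (p_x + p_y)·x = I.
Demand: x*(p_x,p_y,I) = I/(p_x + p_y), y* = I/(p_x + p_y).
Here 34.6 + 8.52 = 43.12, giving y* = 4.0353.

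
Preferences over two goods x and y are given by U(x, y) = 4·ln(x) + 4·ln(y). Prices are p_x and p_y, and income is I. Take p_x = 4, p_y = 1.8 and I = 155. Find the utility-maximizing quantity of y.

y* = 43.0556

Tangency: MRS = y/x = p_x/p_y.
Rearranging, p_y·y = p_x·x. Substituting into the budget gives p_x·x·(1 + 1) = I.
Demand: x*(p_x,p_y,I) = 0.5·I/p_x and y* = 0.5·I/p_y.
At p_x=4, p_y=1.8, I=155: y* = 0.5·155/1.8 = 43.0556.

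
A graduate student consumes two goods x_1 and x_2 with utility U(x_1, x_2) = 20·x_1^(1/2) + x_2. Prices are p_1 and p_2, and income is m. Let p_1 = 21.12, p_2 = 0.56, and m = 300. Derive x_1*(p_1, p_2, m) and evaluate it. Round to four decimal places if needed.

Utility is quasi-linear in x_2; the FOC for x_1 is 10/√x_1 = p_1/p_2.
Thus x_1* = (10·p_2/p_1)² — independent of m — with the rest of income spent on x_2.
Plugging in: x_1* = (10·0.56/21.12)² = 0.0703.

x_1* = 0.0703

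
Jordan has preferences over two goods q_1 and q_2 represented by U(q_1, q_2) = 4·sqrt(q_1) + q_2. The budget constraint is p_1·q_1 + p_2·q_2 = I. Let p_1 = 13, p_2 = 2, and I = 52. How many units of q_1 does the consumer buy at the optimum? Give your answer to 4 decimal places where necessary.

MU_q_1 = 2/√q_1, MU_q_2 = 1. Tangency: 2/√q_1 = p_1/p_2.
Solve: √q_1 = 2·p_2/p_1, so q_1*(p_1,p_2) = (2·p_2/p_1)², and q_2* = (I − p_1·q_1*)/p_2.
Plugging in: q_1* = (2·2/13)² = 0.0947.

q_1* = 0.0947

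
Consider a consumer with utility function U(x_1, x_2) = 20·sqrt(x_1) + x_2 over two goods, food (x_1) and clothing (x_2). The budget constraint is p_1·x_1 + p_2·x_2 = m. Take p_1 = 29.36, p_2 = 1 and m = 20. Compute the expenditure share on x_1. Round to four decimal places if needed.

share on x_1 = 0.1703

Solve: √x_1 = 10·p_2/p_1, so x_1*(p_1,p_2) = (10·p_2/p_1)², and x_2* = (m − p_1·x_1*)/p_2.
Plugging in: x_1* = (10·1/29.36)² = 0.116, x_2* = 16.594.
Expenditure on x_1: 29.36·0.116 = 3.406; share = 0.1703.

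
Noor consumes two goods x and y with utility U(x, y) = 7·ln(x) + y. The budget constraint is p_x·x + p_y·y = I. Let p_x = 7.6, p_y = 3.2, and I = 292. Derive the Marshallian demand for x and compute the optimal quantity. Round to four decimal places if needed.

Set MRS = p_x/p_y: (7/x)/1 = p_x/p_y.
So x*(p_x,p_y) = 7·p_y/p_x, independent of income; and y* = (I − 7·p_y)/p_y.
At the given prices: x* = 7·3.2/7.6 = 2.9474.

x* = 2.9474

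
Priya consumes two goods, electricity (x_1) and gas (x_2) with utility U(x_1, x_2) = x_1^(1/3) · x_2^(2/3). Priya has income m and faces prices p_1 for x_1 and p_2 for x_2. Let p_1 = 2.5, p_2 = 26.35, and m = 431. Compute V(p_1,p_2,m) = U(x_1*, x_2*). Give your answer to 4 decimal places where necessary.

The MRS is (1/2)·x_2/x_1. Set MRS = p_1/p_2.
Rearranging, p_2·x_2 = 2·p_1·x_1. Substituting into the budget gives p_1·x_1·(1 + 2) = m.
Demand: x_1*(p_1,p_2,m) = 1/3·m/p_1 and x_2* = 2/3·m/p_2.
At p_1=2.5, p_2=26.35, m=431: x_1* = 1/3·431/2.5 = 57.4667, x_2* = 10.9045.
Utility at the optimum: U(57.4667, 10.9045) = 18.9762.

V = 18.9762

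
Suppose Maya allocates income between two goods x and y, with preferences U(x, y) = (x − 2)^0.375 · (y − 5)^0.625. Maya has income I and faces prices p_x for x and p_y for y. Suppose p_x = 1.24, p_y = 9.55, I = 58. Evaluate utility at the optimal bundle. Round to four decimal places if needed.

Substituting into the budget: x* = 2 + 0.375·(I − 2·p_x − 5·p_y)/p_x, and y* = 5 + 0.625·(…)/p_y.
Discretionary income = 58 − 2·1.24 − 5·9.55 = 7.77; x* = 2 + 0.375·7.77/1.24 = 4.3498; y* = 5 + 0.625·7.77/9.55 = 5.5085.
Utility at the optimum: U(4.3498, 5.5085) = 0.9028.

V = 0.9028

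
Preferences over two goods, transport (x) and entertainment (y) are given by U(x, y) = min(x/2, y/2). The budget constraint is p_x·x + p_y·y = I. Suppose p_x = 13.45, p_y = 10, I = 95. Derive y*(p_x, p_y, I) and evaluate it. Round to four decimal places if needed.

y* = 4.0512

With perfect complements, no substitution: consume in ratio x:y = 2:2.
Budget: p_x·x + p_y·x = I, so (2·p_x + 2·p_y)·x = 2·I.
Demand: x*(p_x,p_y,I) = 2·I/(2·p_x + 2·p_y), y* = 2·I/(2·p_x + 2·p_y).
Here 2·13.45 + 2·10 = 46.9, giving y* = 4.0512.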